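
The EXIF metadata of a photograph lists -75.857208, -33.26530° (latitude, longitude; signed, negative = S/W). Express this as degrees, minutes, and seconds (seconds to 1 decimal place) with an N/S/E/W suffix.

75°51′25.9″ S, 33°15′55.1″ W

Latitude is negative → S; |value| = 75.857208
Latitude: whole degrees 75; 51.43248′ → 51′ and 25.949″
Longitude is negative → W; |value| = 33.265300
λ: 0.265300° → 15.91800′; 0.91800 × 60 = 55.080″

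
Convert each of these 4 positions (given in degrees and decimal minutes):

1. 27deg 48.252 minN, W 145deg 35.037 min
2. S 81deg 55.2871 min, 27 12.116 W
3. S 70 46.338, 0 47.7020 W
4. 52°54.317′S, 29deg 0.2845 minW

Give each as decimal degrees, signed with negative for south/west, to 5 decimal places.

1. 27.80420, -145.58395
2. -81.92145, -27.20193
3. -70.77230, -0.79503
4. -52.90528, -29.00474

Point 1:
  φ: 48.252′ = 0.804200°; total 27.804200
  N → positive
  λ: 145 + 35.037/60 = 145.583950
  W ⇒ negate
Point 2:
  φ: 81 + 55.2871/60 = 81.921452
  hemisphere S, so the sign is −
  Lon: 12.116′ = 0.201933°; total 27.201933
  W → negative
Point 3:
  φ: 46.338′ = 0.772300°; total 70.772300
  S → negative
  λ: 47.702′ = 0.795033°; total 0.795033
  W → negative
Point 4:
  Lat: 52 + 54.317/60 = 52.905283
  S → negative
  λ: 0.2845′ = 0.004742°; total 29.004742
  W ⇒ negate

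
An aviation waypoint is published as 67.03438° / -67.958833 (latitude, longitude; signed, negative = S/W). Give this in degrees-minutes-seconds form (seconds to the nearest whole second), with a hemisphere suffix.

Lat: 0.034380° → 2.06280′; 0.06280 × 60 = 3.77″
Longitude is negative → W; |value| = 67.958833
λ: 0.958833 × 60 = 57.52998′ → 57′, remainder × 60 = 31.80″

67°02′4″ N, 67°57′32″ W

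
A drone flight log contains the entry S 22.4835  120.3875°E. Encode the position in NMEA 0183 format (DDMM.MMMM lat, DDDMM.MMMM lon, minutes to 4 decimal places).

Lat: minutes = (22.483500 − 22) × 60 = 29.010000
λ: 120° + 0.387500 × 60 = 120° 23.250000′

2229.0100,S / 12023.2500,E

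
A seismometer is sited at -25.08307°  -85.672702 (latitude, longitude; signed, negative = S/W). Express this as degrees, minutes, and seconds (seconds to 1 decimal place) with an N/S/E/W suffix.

25°04′59.1″ S, 85°40′21.7″ W

Latitude is negative → S; |value| = 25.083070
φ: 0.083070° → 4.98420′; 0.98420 × 60 = 59.052″
Longitude is negative → W; |value| = 85.672702
λ: whole degrees 85; 40.36212′ → 40′ and 21.727″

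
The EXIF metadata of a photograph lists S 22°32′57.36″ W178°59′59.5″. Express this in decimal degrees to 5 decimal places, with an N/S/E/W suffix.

22.54927° S, 178.99986° W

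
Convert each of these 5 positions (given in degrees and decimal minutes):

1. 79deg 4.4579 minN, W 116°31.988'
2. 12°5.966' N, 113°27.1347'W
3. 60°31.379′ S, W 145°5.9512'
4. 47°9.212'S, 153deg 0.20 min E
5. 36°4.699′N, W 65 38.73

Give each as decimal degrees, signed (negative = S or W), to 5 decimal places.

1. 79.07430, -116.53313
2. 12.09943, -113.45225
3. -60.52298, -145.09919
4. -47.15353, 153.00333
5. 36.07832, -65.64550

Point 1:
  Lat: 79 + 4.4579/60 = 79.074298
  N → positive
  λ: 116 + 31.988/60 = 116.533133
  hemisphere W, so the sign is −
Point 2:
  Lat: 12 + 5.966/60 = 12.099433
  N → positive
  Lon: 27.1347′ = 0.452245°; total 113.452245
  hemisphere W, so the sign is −
Point 3:
  Lat: 60 + 31.379/60 = 60.522983
  S → negative
  Longitude: 5.9512′ = 0.099187°; total 145.099187
  W → negative
Point 4:
  Latitude: 9.212′ = 0.153533°; total 47.153533
  S → negative
  Lon: 153 + 0.2/60 = 153.003333
  E → positive
Point 5:
  Latitude: 4.699′ = 0.078317°; total 36.078317
  N ⇒ keep positive
  λ: 38.73′ = 0.645500°; total 65.645500
  W → negative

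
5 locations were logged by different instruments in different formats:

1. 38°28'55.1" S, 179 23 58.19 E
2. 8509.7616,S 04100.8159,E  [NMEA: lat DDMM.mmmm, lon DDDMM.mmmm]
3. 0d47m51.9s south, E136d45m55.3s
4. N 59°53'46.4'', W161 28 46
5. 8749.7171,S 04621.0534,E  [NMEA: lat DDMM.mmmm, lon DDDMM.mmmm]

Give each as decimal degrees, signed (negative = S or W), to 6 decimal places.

1. -38.481972, 179.399497
2. -85.162693, 41.013598
3. -0.797750, 136.765361
4. 59.896222, -161.479444
5. -87.828618, 46.350890

Point 1:
  Lat: 28′ + 55.1″ = 28.91833′; 38 + 28.91833/60 = 38.4819722
  S → negative
  Longitude: 179 + 23/60 + 58.19/3600 = 179.3994972
  E ⇒ keep positive
Point 2:
  Lat: degrees = first 2 digits = 85, minutes = 9.7616; 85 + 9.7616/60 = 85.1626933
  S ⇒ negate
  Lon: degrees = first 3 digits = 41, minutes = 0.8159; 41 + 0.8159/60 = 41.0135983
  E → positive
Point 3:
  φ: 0° + 47/60 + 51.9/3600 = 0 + 0.783333 + 0.014417 = 0.7977500
  hemisphere S, so the sign is −
  λ: 136 + 45/60 + 55.3/3600 = 136.7653611
  E → positive
Point 4:
  φ: 59 + 53/60 + 46.4/3600 = 59.8962222
  N ⇒ keep positive
  Lon: 28′ + 46″ = 28.76667′; 161 + 28.76667/60 = 161.4794444
  W ⇒ negate
Point 5:
  φ: degrees = first 2 digits = 87, minutes = 49.7171; 87 + 49.7171/60 = 87.8286183
  S ⇒ negate
  Lon: split at 3 digits → 046° and 21.0534′; 46 + 21.0534/60 = 46.3508900
  E ⇒ keep positive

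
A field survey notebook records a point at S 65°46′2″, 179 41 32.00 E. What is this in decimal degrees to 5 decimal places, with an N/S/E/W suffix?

Lat: 65° + 46/60 + 2/3600 = 65 + 0.766667 + 0.000556 = 65.767222
Lon: 179° + 41/60 + 32/3600 = 179 + 0.683333 + 0.008889 = 179.692222

65.76722° S, 179.69222° E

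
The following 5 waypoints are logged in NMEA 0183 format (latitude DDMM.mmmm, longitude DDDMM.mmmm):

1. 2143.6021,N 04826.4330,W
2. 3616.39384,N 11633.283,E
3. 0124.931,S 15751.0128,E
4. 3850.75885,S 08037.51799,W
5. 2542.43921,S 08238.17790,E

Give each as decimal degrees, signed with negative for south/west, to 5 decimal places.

Point 1:
  φ: degrees = first 2 digits = 21, minutes = 43.6021; 21 + 43.6021/60 = 21.726702
  N → positive
  λ: degrees = first 3 digits = 48, minutes = 26.433; 48 + 26.433/60 = 48.440550
  W → negative
Point 2:
  Latitude: split at 2 digits → 36° and 16.39384′; 36 + 16.39384/60 = 36.273231
  N → positive
  Longitude: split at 3 digits → 116° and 33.283′; 116 + 33.283/60 = 116.554717
  E → positive
Point 3:
  φ: degrees = first 2 digits = 1, minutes = 24.931; 1 + 24.931/60 = 1.415517
  hemisphere S, so the sign is −
  λ: degrees = first 3 digits = 157, minutes = 51.0128; 157 + 51.0128/60 = 157.850213
  E ⇒ keep positive
Point 4:
  φ: split at 2 digits → 38° and 50.75885′; 38 + 50.75885/60 = 38.845981
  hemisphere S, so the sign is −
  λ: split at 3 digits → 080° and 37.51799′; 80 + 37.51799/60 = 80.625300
  W → negative
Point 5:
  Latitude: split at 2 digits → 25° and 42.43921′; 25 + 42.43921/60 = 25.707320
  hemisphere S, so the sign is −
  Longitude: degrees = first 3 digits = 82, minutes = 38.1779; 82 + 38.1779/60 = 82.636298
  E → positive

1. 21.72670, -48.44055
2. 36.27323, 116.55472
3. -1.41552, 157.85021
4. -38.84598, -80.62530
5. -25.70732, 82.63630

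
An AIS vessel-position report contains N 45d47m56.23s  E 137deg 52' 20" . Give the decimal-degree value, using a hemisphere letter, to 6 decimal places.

φ: 45° + 47/60 + 56.23/3600 = 45 + 0.783333 + 0.015619 = 45.7989528
Longitude: 137° + 52/60 + 20/3600 = 137 + 0.866667 + 0.005556 = 137.8722222

45.798953° N, 137.872222° E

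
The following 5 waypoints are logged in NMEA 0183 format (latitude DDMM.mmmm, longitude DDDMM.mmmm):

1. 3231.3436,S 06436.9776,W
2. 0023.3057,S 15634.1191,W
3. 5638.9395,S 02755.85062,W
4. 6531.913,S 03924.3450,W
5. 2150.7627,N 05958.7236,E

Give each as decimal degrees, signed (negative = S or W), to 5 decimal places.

1. -32.52239, -64.61629
2. -0.38843, -156.56865
3. -56.64899, -27.93084
4. -65.53188, -39.40575
5. 21.84605, 59.97873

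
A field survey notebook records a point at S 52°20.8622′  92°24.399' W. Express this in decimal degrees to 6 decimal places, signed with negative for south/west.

Latitude: 20.8622′ = 0.347703°; total 52.3477033
S → negative
Longitude: 24.399′ = 0.406650°; total 92.4066500
hemisphere W, so the sign is −

-52.347703, -92.406650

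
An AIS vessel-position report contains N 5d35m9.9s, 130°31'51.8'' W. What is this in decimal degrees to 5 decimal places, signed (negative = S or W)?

5.58608, -130.53106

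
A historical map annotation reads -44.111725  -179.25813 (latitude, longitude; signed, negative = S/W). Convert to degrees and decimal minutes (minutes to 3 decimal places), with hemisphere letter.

Latitude is negative → S; |value| = 44.111725
Lat: minutes = (44.111725 − 44) × 60 = 6.70350
Longitude is negative → W; |value| = 179.258130
Longitude: minutes = (179.258130 − 179) × 60 = 15.48780

44° 6.704′ S, 179° 15.488′ W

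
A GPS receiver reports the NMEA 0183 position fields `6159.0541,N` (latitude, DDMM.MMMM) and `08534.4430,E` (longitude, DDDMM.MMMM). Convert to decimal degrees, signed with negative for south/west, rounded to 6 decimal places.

61.984235, 85.574050

Latitude: split at 2 digits → 61° and 59.0541′; 61 + 59.0541/60 = 61.9842350
N → positive
Lon: degrees = first 3 digits = 85, minutes = 34.443; 85 + 34.443/60 = 85.5740500
E → positive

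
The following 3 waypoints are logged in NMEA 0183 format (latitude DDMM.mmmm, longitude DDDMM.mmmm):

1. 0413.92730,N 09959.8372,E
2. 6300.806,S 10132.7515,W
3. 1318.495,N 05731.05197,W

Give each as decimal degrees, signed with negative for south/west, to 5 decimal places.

Point 1:
  Lat: degrees = first 2 digits = 4, minutes = 13.9273; 4 + 13.9273/60 = 4.232122
  N ⇒ keep positive
  Longitude: split at 3 digits → 099° and 59.8372′; 99 + 59.8372/60 = 99.997287
  E ⇒ keep positive
Point 2:
  Lat: degrees = first 2 digits = 63, minutes = 0.806; 63 + 0.806/60 = 63.013433
  S → negative
  Longitude: degrees = first 3 digits = 101, minutes = 32.7515; 101 + 32.7515/60 = 101.545858
  W ⇒ negate
Point 3:
  Lat: split at 2 digits → 13° and 18.495′; 13 + 18.495/60 = 13.308250
  N ⇒ keep positive
  λ: degrees = first 3 digits = 57, minutes = 31.05197; 57 + 31.05197/60 = 57.517533
  hemisphere W, so the sign is −

1. 4.23212, 99.99729
2. -63.01343, -101.54586
3. 13.30825, -57.51753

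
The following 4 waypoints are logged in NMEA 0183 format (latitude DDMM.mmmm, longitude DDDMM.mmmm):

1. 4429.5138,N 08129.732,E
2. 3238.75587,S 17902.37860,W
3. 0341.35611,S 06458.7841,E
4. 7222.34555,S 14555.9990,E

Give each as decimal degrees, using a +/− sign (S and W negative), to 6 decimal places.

Point 1:
  Lat: degrees = first 2 digits = 44, minutes = 29.5138; 44 + 29.5138/60 = 44.4918967
  N → positive
  λ: split at 3 digits → 081° and 29.732′; 81 + 29.732/60 = 81.4955333
  E → positive
Point 2:
  Lat: degrees = first 2 digits = 32, minutes = 38.75587; 32 + 38.75587/60 = 32.6459312
  hemisphere S, so the sign is −
  Lon: degrees = first 3 digits = 179, minutes = 2.3786; 179 + 2.3786/60 = 179.0396433
  W ⇒ negate
Point 3:
  Lat: degrees = first 2 digits = 3, minutes = 41.35611; 3 + 41.35611/60 = 3.6892685
  S ⇒ negate
  Lon: degrees = first 3 digits = 64, minutes = 58.7841; 64 + 58.7841/60 = 64.9797350
  E → positive
Point 4:
  Lat: degrees = first 2 digits = 72, minutes = 22.34555; 72 + 22.34555/60 = 72.3724258
  S → negative
  Lon: degrees = first 3 digits = 145, minutes = 55.999; 145 + 55.999/60 = 145.9333167
  E → positive

1. 44.491897, 81.495533
2. -32.645931, -179.039643
3. -3.689269, 64.979735
4. -72.372426, 145.933317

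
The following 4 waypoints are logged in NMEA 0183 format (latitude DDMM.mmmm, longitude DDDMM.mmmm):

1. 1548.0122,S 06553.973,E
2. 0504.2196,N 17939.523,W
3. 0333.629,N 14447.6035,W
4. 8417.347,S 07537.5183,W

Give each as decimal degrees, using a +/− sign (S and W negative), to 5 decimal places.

1. -15.80020, 65.89955
2. 5.07033, -179.65872
3. 3.56048, -144.79339
4. -84.28912, -75.62531

Point 1:
  Latitude: degrees = first 2 digits = 15, minutes = 48.0122; 15 + 48.0122/60 = 15.800203
  hemisphere S, so the sign is −
  λ: split at 3 digits → 065° and 53.973′; 65 + 53.973/60 = 65.899550
  E ⇒ keep positive
Point 2:
  Lat: degrees = first 2 digits = 5, minutes = 4.2196; 5 + 4.2196/60 = 5.070327
  N → positive
  Longitude: split at 3 digits → 179° and 39.523′; 179 + 39.523/60 = 179.658717
  hemisphere W, so the sign is −
Point 3:
  Lat: split at 2 digits → 03° and 33.629′; 3 + 33.629/60 = 3.560483
  N ⇒ keep positive
  Lon: degrees = first 3 digits = 144, minutes = 47.6035; 144 + 47.6035/60 = 144.793392
  W → negative
Point 4:
  φ: split at 2 digits → 84° and 17.347′; 84 + 17.347/60 = 84.289117
  S → negative
  Longitude: split at 3 digits → 075° and 37.5183′; 75 + 37.5183/60 = 75.625305
  W ⇒ negate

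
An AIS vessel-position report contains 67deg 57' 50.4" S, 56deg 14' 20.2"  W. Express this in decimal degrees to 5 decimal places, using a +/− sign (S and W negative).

Latitude: 67° + 57/60 + 50.4/3600 = 67 + 0.950000 + 0.014000 = 67.964000
hemisphere S, so the sign is −
Longitude: 56 + 14/60 + 20.2/3600 = 56.238944
W ⇒ negate

-67.96400, -56.23894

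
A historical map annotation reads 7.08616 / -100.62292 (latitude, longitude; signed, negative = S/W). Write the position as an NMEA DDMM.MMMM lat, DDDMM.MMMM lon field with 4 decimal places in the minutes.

0705.1696,N / 10037.3752,W

φ: fractional part 0.086160 → 5.169600 minutes
Longitude is negative → W; |value| = 100.622920
Lon: fractional part 0.622920 → 37.375200 minutes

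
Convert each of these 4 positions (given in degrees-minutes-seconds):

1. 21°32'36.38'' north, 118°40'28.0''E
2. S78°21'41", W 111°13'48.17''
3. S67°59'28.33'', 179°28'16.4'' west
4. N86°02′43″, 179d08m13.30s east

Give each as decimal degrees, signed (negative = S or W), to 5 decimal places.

1. 21.54344, 118.67444
2. -78.36139, -111.23005
3. -67.99120, -179.47122
4. 86.04528, 179.13703

Point 1:
  Latitude: 21 + 32/60 + 36.38/3600 = 21.543439
  N ⇒ keep positive
  λ: 118 + 40/60 + 28/3600 = 118.674444
  E ⇒ keep positive
Point 2:
  Latitude: 21′ + 41″ = 21.68333′; 78 + 21.68333/60 = 78.361389
  S → negative
  Lon: 111 + 13/60 + 48.17/3600 = 111.230047
  hemisphere W, so the sign is −
Point 3:
  Latitude: 67° + 59/60 + 28.33/3600 = 67 + 0.983333 + 0.007869 = 67.991203
  hemisphere S, so the sign is −
  λ: 179° + 28/60 + 16.4/3600 = 179 + 0.466667 + 0.004556 = 179.471222
  hemisphere W, so the sign is −
Point 4:
  Lat: 2′ + 43″ = 2.71667′; 86 + 2.71667/60 = 86.045278
  N → positive
  Longitude: 8′ + 13.3″ = 8.22167′; 179 + 8.22167/60 = 179.137028
  E → positive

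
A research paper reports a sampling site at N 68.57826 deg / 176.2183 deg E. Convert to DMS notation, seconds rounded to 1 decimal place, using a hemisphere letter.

68°34′41.7″ N, 176°13′5.9″ E

Lat: whole degrees 68; 34.69560′ → 34′ and 41.736″
Lon: 0.218300 × 60 = 13.09800′ → 13′, remainder × 60 = 5.880″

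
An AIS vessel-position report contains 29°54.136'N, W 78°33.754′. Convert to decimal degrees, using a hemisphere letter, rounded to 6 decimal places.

29.902267° N, 78.562567° W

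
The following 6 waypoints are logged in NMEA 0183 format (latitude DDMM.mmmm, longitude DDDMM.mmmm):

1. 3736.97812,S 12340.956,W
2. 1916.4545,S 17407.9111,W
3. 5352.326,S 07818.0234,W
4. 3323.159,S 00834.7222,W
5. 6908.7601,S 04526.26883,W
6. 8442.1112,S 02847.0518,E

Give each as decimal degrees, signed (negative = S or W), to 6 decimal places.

Point 1:
  φ: degrees = first 2 digits = 37, minutes = 36.97812; 37 + 36.97812/60 = 37.6163020
  hemisphere S, so the sign is −
  Lon: degrees = first 3 digits = 123, minutes = 40.956; 123 + 40.956/60 = 123.6826000
  W ⇒ negate
Point 2:
  Latitude: split at 2 digits → 19° and 16.4545′; 19 + 16.4545/60 = 19.2742417
  S → negative
  Lon: degrees = first 3 digits = 174, minutes = 7.9111; 174 + 7.9111/60 = 174.1318517
  hemisphere W, so the sign is −
Point 3:
  Lat: split at 2 digits → 53° and 52.326′; 53 + 52.326/60 = 53.8721000
  hemisphere S, so the sign is −
  λ: split at 3 digits → 078° and 18.0234′; 78 + 18.0234/60 = 78.3003900
  W ⇒ negate
Point 4:
  Lat: split at 2 digits → 33° and 23.159′; 33 + 23.159/60 = 33.3859833
  hemisphere S, so the sign is −
  Longitude: split at 3 digits → 008° and 34.7222′; 8 + 34.7222/60 = 8.5787033
  W ⇒ negate
Point 5:
  φ: split at 2 digits → 69° and 8.7601′; 69 + 8.7601/60 = 69.1460017
  S → negative
  Longitude: degrees = first 3 digits = 45, minutes = 26.26883; 45 + 26.26883/60 = 45.4378138
  W ⇒ negate
Point 6:
  Latitude: split at 2 digits → 84° and 42.1112′; 84 + 42.1112/60 = 84.7018533
  S ⇒ negate
  λ: split at 3 digits → 028° and 47.0518′; 28 + 47.0518/60 = 28.7841967
  E ⇒ keep positive

1. -37.616302, -123.682600
2. -19.274242, -174.131852
3. -53.872100, -78.300390
4. -33.385983, -8.578703
5. -69.146002, -45.437814
6. -84.701853, 28.784197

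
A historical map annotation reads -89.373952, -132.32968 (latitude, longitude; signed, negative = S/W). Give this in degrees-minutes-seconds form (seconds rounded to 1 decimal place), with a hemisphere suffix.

89°22′26.2″ S, 132°19′46.8″ W

Latitude is negative → S; |value| = 89.373952
Lat: whole degrees 89; 22.43712′ → 22′ and 26.227″
Longitude is negative → W; |value| = 132.329680
Lon: 0.329680° → 19.78080′; 0.78080 × 60 = 46.848″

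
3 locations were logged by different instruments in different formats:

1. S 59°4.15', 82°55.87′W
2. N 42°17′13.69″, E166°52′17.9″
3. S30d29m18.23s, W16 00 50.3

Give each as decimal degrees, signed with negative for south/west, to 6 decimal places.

1. -59.069167, -82.931167
2. 42.287136, 166.871639
3. -30.488397, -16.013972

Point 1:
  Lat: 59 + 4.15/60 = 59.0691667
  S ⇒ negate
  Lon: 55.87′ = 0.931167°; total 82.9311667
  hemisphere W, so the sign is −
Point 2:
  φ: 17′ + 13.69″ = 17.22817′; 42 + 17.22817/60 = 42.2871361
  N → positive
  λ: 166 + 52/60 + 17.9/3600 = 166.8716389
  E → positive
Point 3:
  φ: 30 + 29/60 + 18.23/3600 = 30.4883972
  S ⇒ negate
  λ: 16° + 0/60 + 50.3/3600 = 16 + 0.000000 + 0.013972 = 16.0139722
  W ⇒ negate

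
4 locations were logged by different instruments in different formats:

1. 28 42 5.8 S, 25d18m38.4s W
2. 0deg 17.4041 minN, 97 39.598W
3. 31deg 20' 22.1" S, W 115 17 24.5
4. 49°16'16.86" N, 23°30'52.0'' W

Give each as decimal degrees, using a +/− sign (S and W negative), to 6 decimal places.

Point 1:
  φ: 28° + 42/60 + 5.8/3600 = 28 + 0.700000 + 0.001611 = 28.7016111
  S → negative
  λ: 25° + 18/60 + 38.4/3600 = 25 + 0.300000 + 0.010667 = 25.3106667
  W ⇒ negate
Point 2:
  φ: 0 + 17.4041/60 = 0.2900683
  N → positive
  λ: 97 + 39.598/60 = 97.6599667
  W ⇒ negate
Point 3:
  Lat: 31° + 20/60 + 22.1/3600 = 31 + 0.333333 + 0.006139 = 31.3394722
  hemisphere S, so the sign is −
  Longitude: 115° + 17/60 + 24.5/3600 = 115 + 0.283333 + 0.006806 = 115.2901389
  W ⇒ negate
Point 4:
  Latitude: 49 + 16/60 + 16.86/3600 = 49.2713500
  N ⇒ keep positive
  λ: 23 + 30/60 + 52/3600 = 23.5144444
  hemisphere W, so the sign is −

1. -28.701611, -25.310667
2. 0.290068, -97.659967
3. -31.339472, -115.290139
4. 49.271350, -23.514444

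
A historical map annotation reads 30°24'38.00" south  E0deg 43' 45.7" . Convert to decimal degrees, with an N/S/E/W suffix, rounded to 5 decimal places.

30.41056° S, 0.72936° E

Lat: 24′ + 38″ = 24.63333′; 30 + 24.63333/60 = 30.410556
λ: 43′ + 45.7″ = 43.76167′; 0 + 43.76167/60 = 0.729361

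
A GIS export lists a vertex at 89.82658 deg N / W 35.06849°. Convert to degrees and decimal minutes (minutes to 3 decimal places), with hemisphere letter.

89° 49.595′ N, 35° 4.109′ W

φ: minutes = (89.826580 − 89) × 60 = 49.59480
Lon: minutes = (35.068490 − 35) × 60 = 4.10940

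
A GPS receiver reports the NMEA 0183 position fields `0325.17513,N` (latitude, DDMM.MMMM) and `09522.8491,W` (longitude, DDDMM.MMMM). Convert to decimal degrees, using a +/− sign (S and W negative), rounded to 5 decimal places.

3.41959, -95.38082

φ: degrees = first 2 digits = 3, minutes = 25.17513; 3 + 25.17513/60 = 3.419586
N ⇒ keep positive
Lon: split at 3 digits → 095° and 22.8491′; 95 + 22.8491/60 = 95.380818
W → negative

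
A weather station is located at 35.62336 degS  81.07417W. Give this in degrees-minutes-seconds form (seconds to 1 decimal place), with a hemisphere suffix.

35°37′24.1″ S, 81°04′27.0″ W

Lat: 0.623360 × 60 = 37.40160′ → 37′, remainder × 60 = 24.096″
λ: whole degrees 81; 4.45020′ → 4′ and 27.012″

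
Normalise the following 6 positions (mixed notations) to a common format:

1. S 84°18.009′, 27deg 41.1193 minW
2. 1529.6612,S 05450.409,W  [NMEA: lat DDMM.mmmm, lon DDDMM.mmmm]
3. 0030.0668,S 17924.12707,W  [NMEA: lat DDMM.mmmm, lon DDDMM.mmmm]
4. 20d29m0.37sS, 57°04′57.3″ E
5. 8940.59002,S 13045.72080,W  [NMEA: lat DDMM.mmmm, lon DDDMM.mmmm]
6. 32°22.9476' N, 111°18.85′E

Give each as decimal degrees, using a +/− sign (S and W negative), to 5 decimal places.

1. -84.30015, -27.68532
2. -15.49435, -54.84015
3. -0.50111, -179.40212
4. -20.48344, 57.08258
5. -89.67650, -130.76201
6. 32.38246, 111.31417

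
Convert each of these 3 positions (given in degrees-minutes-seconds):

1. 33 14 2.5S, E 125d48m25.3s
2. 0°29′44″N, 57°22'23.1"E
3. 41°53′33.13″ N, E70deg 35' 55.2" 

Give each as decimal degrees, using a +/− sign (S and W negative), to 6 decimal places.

Point 1:
  Latitude: 33 + 14/60 + 2.5/3600 = 33.2340278
  S ⇒ negate
  Lon: 48′ + 25.3″ = 48.42167′; 125 + 48.42167/60 = 125.8070278
  E → positive
Point 2:
  Lat: 29′ + 44″ = 29.73333′; 0 + 29.73333/60 = 0.4955556
  N ⇒ keep positive
  Longitude: 57 + 22/60 + 23.1/3600 = 57.3730833
  E → positive
Point 3:
  φ: 41° + 53/60 + 33.13/3600 = 41 + 0.883333 + 0.009203 = 41.8925361
  N → positive
  Lon: 35′ + 55.2″ = 35.92000′; 70 + 35.92000/60 = 70.5986667
  E → positive

1. -33.234028, 125.807028
2. 0.495556, 57.373083
3. 41.892536, 70.598667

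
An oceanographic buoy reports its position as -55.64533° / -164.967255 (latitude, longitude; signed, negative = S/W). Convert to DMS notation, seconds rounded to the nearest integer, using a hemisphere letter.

Latitude is negative → S; |value| = 55.645330
Latitude: 0.645330 × 60 = 38.71980′ → 38′, remainder × 60 = 43.19″
Longitude is negative → W; |value| = 164.967255
λ: whole degrees 164; 58.03530′ → 58′ and 2.12″

55°38′43″ S, 164°58′2″ W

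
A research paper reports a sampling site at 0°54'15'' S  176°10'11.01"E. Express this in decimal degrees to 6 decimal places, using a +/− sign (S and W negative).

φ: 54′ + 15″ = 54.25000′; 0 + 54.25000/60 = 0.9041667
S → negative
λ: 10′ + 11.01″ = 10.18350′; 176 + 10.18350/60 = 176.1697250
E → positive

-0.904167, 176.169725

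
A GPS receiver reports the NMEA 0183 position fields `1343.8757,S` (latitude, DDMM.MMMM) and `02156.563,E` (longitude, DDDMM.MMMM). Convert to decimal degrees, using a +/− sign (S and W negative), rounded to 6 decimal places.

-13.731262, 21.942717

Lat: split at 2 digits → 13° and 43.8757′; 13 + 43.8757/60 = 13.7312617
S ⇒ negate
Longitude: split at 3 digits → 021° and 56.563′; 21 + 56.563/60 = 21.9427167
E ⇒ keep positive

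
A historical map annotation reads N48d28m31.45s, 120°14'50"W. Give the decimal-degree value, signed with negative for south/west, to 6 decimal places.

Latitude: 28′ + 31.45″ = 28.52417′; 48 + 28.52417/60 = 48.4754028
N ⇒ keep positive
λ: 14′ + 50″ = 14.83333′; 120 + 14.83333/60 = 120.2472222
W ⇒ negate

48.475403, -120.247222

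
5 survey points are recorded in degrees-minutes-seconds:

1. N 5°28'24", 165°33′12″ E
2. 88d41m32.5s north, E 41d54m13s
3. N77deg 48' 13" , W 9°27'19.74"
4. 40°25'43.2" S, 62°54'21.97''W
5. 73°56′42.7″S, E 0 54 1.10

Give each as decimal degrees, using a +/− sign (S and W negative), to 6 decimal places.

1. 5.473333, 165.553333
2. 88.692361, 41.903611
3. 77.803611, -9.455483
4. -40.428667, -62.906103
5. -73.945194, 0.900306

Point 1:
  φ: 5° + 28/60 + 24/3600 = 5 + 0.466667 + 0.006667 = 5.4733333
  N ⇒ keep positive
  Longitude: 33′ + 12″ = 33.20000′; 165 + 33.20000/60 = 165.5533333
  E ⇒ keep positive
Point 2:
  Lat: 88° + 41/60 + 32.5/3600 = 88 + 0.683333 + 0.009028 = 88.6923611
  N → positive
  Lon: 41° + 54/60 + 13/3600 = 41 + 0.900000 + 0.003611 = 41.9036111
  E ⇒ keep positive
Point 3:
  Lat: 48′ + 13″ = 48.21667′; 77 + 48.21667/60 = 77.8036111
  N → positive
  Longitude: 27′ + 19.74″ = 27.32900′; 9 + 27.32900/60 = 9.4554833
  hemisphere W, so the sign is −
Point 4:
  Lat: 25′ + 43.2″ = 25.72000′; 40 + 25.72000/60 = 40.4286667
  S ⇒ negate
  λ: 62° + 54/60 + 21.97/3600 = 62 + 0.900000 + 0.006103 = 62.9061028
  W → negative
Point 5:
  Latitude: 73° + 56/60 + 42.7/3600 = 73 + 0.933333 + 0.011861 = 73.9451944
  S ⇒ negate
  Longitude: 0° + 54/60 + 1.1/3600 = 0 + 0.900000 + 0.000306 = 0.9003056
  E ⇒ keep positive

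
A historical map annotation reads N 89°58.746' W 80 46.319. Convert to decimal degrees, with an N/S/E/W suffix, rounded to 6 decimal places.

89.979100° N, 80.771983° W

φ: 89 + 58.746/60 = 89.9791000
Lon: 80 + 46.319/60 = 80.7719833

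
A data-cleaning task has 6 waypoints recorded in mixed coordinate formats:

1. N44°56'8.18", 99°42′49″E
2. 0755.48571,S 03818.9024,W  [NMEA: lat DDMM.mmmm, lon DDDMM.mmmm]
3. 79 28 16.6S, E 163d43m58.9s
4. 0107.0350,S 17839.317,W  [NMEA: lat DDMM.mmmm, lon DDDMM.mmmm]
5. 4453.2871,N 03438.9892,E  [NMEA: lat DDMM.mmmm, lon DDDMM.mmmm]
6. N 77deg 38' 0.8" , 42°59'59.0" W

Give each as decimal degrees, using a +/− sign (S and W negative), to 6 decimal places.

Point 1:
  Lat: 44° + 56/60 + 8.18/3600 = 44 + 0.933333 + 0.002272 = 44.9356056
  N → positive
  Lon: 42′ + 49″ = 42.81667′; 99 + 42.81667/60 = 99.7136111
  E ⇒ keep positive
Point 2:
  Latitude: degrees = first 2 digits = 7, minutes = 55.48571; 7 + 55.48571/60 = 7.9247618
  S ⇒ negate
  Lon: degrees = first 3 digits = 38, minutes = 18.9024; 38 + 18.9024/60 = 38.3150400
  W → negative
Point 3:
  Latitude: 79 + 28/60 + 16.6/3600 = 79.4712778
  S → negative
  λ: 43′ + 58.9″ = 43.98167′; 163 + 43.98167/60 = 163.7330278
  E ⇒ keep positive
Point 4:
  Latitude: degrees = first 2 digits = 1, minutes = 7.035; 1 + 7.035/60 = 1.1172500
  S → negative
  Lon: degrees = first 3 digits = 178, minutes = 39.317; 178 + 39.317/60 = 178.6552833
  W ⇒ negate
Point 5:
  Lat: degrees = first 2 digits = 44, minutes = 53.2871; 44 + 53.2871/60 = 44.8881183
  N ⇒ keep positive
  Longitude: degrees = first 3 digits = 34, minutes = 38.9892; 34 + 38.9892/60 = 34.6498200
  E → positive
Point 6:
  φ: 77° + 38/60 + 0.8/3600 = 77 + 0.633333 + 0.000222 = 77.6335556
  N ⇒ keep positive
  Lon: 59′ + 59″ = 59.98333′; 42 + 59.98333/60 = 42.9997222
  W ⇒ negate

1. 44.935606, 99.713611
2. -7.924762, -38.315040
3. -79.471278, 163.733028
4. -1.117250, -178.655283
5. 44.888118, 34.649820
6. 77.633556, -42.999722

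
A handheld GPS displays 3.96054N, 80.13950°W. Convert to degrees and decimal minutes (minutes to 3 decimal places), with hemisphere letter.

Lat: minutes = (3.960540 − 3) × 60 = 57.63240
Longitude: minutes = (80.139500 − 80) × 60 = 8.37000

3° 57.632′ N, 80° 8.370′ W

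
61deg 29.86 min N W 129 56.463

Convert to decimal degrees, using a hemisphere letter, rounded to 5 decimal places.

61.49767° N, 129.94105° W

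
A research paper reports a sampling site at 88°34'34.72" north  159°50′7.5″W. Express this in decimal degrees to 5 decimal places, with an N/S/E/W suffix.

Latitude: 34′ + 34.72″ = 34.57867′; 88 + 34.57867/60 = 88.576311
Lon: 159° + 50/60 + 7.5/3600 = 159 + 0.833333 + 0.002083 = 159.835417

88.57631° N, 159.83542° W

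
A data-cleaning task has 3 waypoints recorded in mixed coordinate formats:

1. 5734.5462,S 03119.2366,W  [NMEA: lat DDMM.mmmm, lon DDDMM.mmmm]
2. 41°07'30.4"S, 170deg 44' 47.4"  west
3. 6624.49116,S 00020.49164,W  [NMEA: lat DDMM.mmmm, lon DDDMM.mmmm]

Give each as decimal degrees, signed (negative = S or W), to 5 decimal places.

1. -57.57577, -31.32061
2. -41.12511, -170.74650
3. -66.40819, -0.34153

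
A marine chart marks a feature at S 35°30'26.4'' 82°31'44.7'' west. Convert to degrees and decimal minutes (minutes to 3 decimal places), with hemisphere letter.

35° 30.440′ S, 82° 31.745′ W

φ: seconds/60 = 0.44000; minutes = 30 + 0.44000 = 30.44000
Lon: seconds/60 = 0.74500; minutes = 31 + 0.74500 = 31.74500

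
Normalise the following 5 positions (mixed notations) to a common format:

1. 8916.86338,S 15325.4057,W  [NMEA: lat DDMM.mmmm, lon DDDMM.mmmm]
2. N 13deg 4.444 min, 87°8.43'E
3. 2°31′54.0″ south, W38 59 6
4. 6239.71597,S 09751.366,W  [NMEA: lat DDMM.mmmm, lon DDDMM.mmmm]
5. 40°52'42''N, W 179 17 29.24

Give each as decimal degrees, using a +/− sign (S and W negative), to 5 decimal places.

1. -89.28106, -153.42343
2. 13.07407, 87.14050
3. -2.53167, -38.98500
4. -62.66193, -97.85610
5. 40.87833, -179.29146

Point 1:
  φ: split at 2 digits → 89° and 16.86338′; 89 + 16.86338/60 = 89.281056
  hemisphere S, so the sign is −
  λ: split at 3 digits → 153° and 25.4057′; 153 + 25.4057/60 = 153.423428
  hemisphere W, so the sign is −
Point 2:
  φ: 4.444′ = 0.074067°; total 13.074067
  N → positive
  Longitude: 8.43′ = 0.140500°; total 87.140500
  E → positive
Point 3:
  φ: 31′ + 54″ = 31.90000′; 2 + 31.90000/60 = 2.531667
  S → negative
  λ: 38 + 59/60 + 6/3600 = 38.985000
  W → negative
Point 4:
  Latitude: split at 2 digits → 62° and 39.71597′; 62 + 39.71597/60 = 62.661933
  hemisphere S, so the sign is −
  λ: degrees = first 3 digits = 97, minutes = 51.366; 97 + 51.366/60 = 97.856100
  hemisphere W, so the sign is −
Point 5:
  φ: 52′ + 42″ = 52.70000′; 40 + 52.70000/60 = 40.878333
  N ⇒ keep positive
  λ: 179° + 17/60 + 29.24/3600 = 179 + 0.283333 + 0.008122 = 179.291456
  W ⇒ negate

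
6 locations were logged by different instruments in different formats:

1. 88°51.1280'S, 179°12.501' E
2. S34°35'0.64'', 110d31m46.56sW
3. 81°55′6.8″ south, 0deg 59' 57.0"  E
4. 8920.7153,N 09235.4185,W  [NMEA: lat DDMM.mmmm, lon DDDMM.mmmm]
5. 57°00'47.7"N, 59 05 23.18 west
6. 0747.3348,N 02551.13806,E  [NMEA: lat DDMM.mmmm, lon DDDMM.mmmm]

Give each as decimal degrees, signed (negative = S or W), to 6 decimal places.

Point 1:
  φ: 88 + 51.128/60 = 88.8521333
  S ⇒ negate
  Longitude: 179 + 12.501/60 = 179.2083500
  E → positive
Point 2:
  Lat: 34 + 35/60 + 0.64/3600 = 34.5835111
  S ⇒ negate
  λ: 110 + 31/60 + 46.56/3600 = 110.5296000
  W → negative
Point 3:
  Lat: 55′ + 6.8″ = 55.11333′; 81 + 55.11333/60 = 81.9185556
  hemisphere S, so the sign is −
  Lon: 0 + 59/60 + 57/3600 = 0.9991667
  E ⇒ keep positive
Point 4:
  φ: degrees = first 2 digits = 89, minutes = 20.7153; 89 + 20.7153/60 = 89.3452550
  N → positive
  Lon: split at 3 digits → 092° and 35.4185′; 92 + 35.4185/60 = 92.5903083
  hemisphere W, so the sign is −
Point 5:
  φ: 57° + 0/60 + 47.7/3600 = 57 + 0.000000 + 0.013250 = 57.0132500
  N → positive
  Lon: 5′ + 23.18″ = 5.38633′; 59 + 5.38633/60 = 59.0897722
  hemisphere W, so the sign is −
Point 6:
  Lat: degrees = first 2 digits = 7, minutes = 47.3348; 7 + 47.3348/60 = 7.7889133
  N → positive
  Lon: split at 3 digits → 025° and 51.13806′; 25 + 51.13806/60 = 25.8523010
  E → positive

1. -88.852133, 179.208350
2. -34.583511, -110.529600
3. -81.918556, 0.999167
4. 89.345255, -92.590308
5. 57.013250, -59.089772
6. 7.788913, 25.852301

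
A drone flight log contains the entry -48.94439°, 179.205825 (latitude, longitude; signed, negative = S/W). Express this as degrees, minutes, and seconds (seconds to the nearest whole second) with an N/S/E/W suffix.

48°56′40″ S, 179°12′21″ E

Latitude is negative → S; |value| = 48.944390
Latitude: 0.944390° → 56.66340′; 0.66340 × 60 = 39.80″
λ: 0.205825° → 12.34950′; 0.34950 × 60 = 20.97″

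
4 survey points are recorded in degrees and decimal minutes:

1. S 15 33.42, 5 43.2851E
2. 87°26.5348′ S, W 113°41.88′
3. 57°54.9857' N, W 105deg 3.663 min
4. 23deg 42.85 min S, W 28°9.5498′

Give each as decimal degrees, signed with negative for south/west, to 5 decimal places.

Point 1:
  φ: 15 + 33.42/60 = 15.557000
  S ⇒ negate
  λ: 43.2851′ = 0.721418°; total 5.721418
  E → positive
Point 2:
  φ: 87 + 26.5348/60 = 87.442247
  S → negative
  Longitude: 41.88′ = 0.698000°; total 113.698000
  W ⇒ negate
Point 3:
  Latitude: 57 + 54.9857/60 = 57.916428
  N ⇒ keep positive
  Lon: 3.663′ = 0.061050°; total 105.061050
  W → negative
Point 4:
  Lat: 42.85′ = 0.714167°; total 23.714167
  hemisphere S, so the sign is −
  λ: 28 + 9.5498/60 = 28.159163
  W → negative

1. -15.55700, 5.72142
2. -87.44225, -113.69800
3. 57.91643, -105.06105
4. -23.71417, -28.15916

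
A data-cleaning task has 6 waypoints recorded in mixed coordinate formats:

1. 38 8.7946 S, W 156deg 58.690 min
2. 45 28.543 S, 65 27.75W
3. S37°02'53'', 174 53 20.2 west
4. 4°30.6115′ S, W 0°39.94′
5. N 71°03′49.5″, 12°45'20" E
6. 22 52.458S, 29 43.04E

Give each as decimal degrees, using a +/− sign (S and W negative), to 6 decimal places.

1. -38.146577, -156.978167
2. -45.475717, -65.462500
3. -37.048056, -174.888944
4. -4.510192, -0.665667
5. 71.063750, 12.755556
6. -22.874300, 29.717333

Point 1:
  φ: 8.7946′ = 0.146577°; total 38.1465767
  S → negative
  Lon: 156 + 58.69/60 = 156.9781667
  W ⇒ negate
Point 2:
  Latitude: 28.543′ = 0.475717°; total 45.4757167
  S → negative
  Longitude: 27.75′ = 0.462500°; total 65.4625000
  W ⇒ negate
Point 3:
  φ: 37 + 2/60 + 53/3600 = 37.0480556
  S → negative
  λ: 174° + 53/60 + 20.2/3600 = 174 + 0.883333 + 0.005611 = 174.8889444
  W → negative
Point 4:
  Lat: 4 + 30.6115/60 = 4.5101917
  S ⇒ negate
  Longitude: 39.94′ = 0.665667°; total 0.6656667
  hemisphere W, so the sign is −
Point 5:
  φ: 71° + 3/60 + 49.5/3600 = 71 + 0.050000 + 0.013750 = 71.0637500
  N ⇒ keep positive
  λ: 45′ + 20″ = 45.33333′; 12 + 45.33333/60 = 12.7555556
  E ⇒ keep positive
Point 6:
  Latitude: 52.458′ = 0.874300°; total 22.8743000
  S → negative
  Longitude: 29 + 43.04/60 = 29.7173333
  E → positive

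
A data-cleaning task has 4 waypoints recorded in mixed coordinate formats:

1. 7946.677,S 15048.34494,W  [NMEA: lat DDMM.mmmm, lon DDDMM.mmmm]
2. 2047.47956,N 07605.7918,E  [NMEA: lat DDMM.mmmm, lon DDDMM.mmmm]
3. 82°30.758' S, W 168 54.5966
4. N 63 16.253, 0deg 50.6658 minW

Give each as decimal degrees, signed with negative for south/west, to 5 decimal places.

Point 1:
  φ: split at 2 digits → 79° and 46.677′; 79 + 46.677/60 = 79.777950
  S ⇒ negate
  Longitude: split at 3 digits → 150° and 48.34494′; 150 + 48.34494/60 = 150.805749
  W → negative
Point 2:
  φ: split at 2 digits → 20° and 47.47956′; 20 + 47.47956/60 = 20.791326
  N → positive
  Longitude: split at 3 digits → 076° and 5.7918′; 76 + 5.7918/60 = 76.096530
  E → positive
Point 3:
  Lat: 30.758′ = 0.512633°; total 82.512633
  S → negative
  λ: 168 + 54.5966/60 = 168.909943
  hemisphere W, so the sign is −
Point 4:
  Lat: 63 + 16.253/60 = 63.270883
  N → positive
  Lon: 50.6658′ = 0.844430°; total 0.844430
  hemisphere W, so the sign is −

1. -79.77795, -150.80575
2. 20.79133, 76.09653
3. -82.51263, -168.90994
4. 63.27088, -0.84443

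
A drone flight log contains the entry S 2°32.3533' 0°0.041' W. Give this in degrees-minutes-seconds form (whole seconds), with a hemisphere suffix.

2°32′21″ S, 0°00′2″ W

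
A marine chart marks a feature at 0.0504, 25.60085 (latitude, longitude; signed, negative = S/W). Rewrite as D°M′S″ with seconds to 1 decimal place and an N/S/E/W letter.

0°03′1.4″ N, 25°36′3.1″ E

φ: 0.050400 × 60 = 3.02400′ → 3′, remainder × 60 = 1.440″
λ: 0.600850° → 36.05100′; 0.05100 × 60 = 3.060″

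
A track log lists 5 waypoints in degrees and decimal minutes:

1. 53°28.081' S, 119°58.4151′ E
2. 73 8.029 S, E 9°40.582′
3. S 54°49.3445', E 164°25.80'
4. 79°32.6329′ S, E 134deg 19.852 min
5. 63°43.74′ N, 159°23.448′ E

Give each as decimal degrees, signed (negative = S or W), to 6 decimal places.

1. -53.468017, 119.973585
2. -73.133817, 9.676367
3. -54.822408, 164.430000
4. -79.543882, 134.330867
5. 63.729000, 159.390800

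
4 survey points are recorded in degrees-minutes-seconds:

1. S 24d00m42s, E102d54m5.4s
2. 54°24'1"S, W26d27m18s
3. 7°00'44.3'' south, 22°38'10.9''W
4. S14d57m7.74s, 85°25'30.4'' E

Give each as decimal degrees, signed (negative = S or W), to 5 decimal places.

Point 1:
  Latitude: 24 + 0/60 + 42/3600 = 24.011667
  S → negative
  Lon: 102 + 54/60 + 5.4/3600 = 102.901500
  E → positive
Point 2:
  φ: 54° + 24/60 + 1/3600 = 54 + 0.400000 + 0.000278 = 54.400278
  S ⇒ negate
  Lon: 26° + 27/60 + 18/3600 = 26 + 0.450000 + 0.005000 = 26.455000
  W ⇒ negate
Point 3:
  Lat: 7° + 0/60 + 44.3/3600 = 7 + 0.000000 + 0.012306 = 7.012306
  hemisphere S, so the sign is −
  Longitude: 22° + 38/60 + 10.9/3600 = 22 + 0.633333 + 0.003028 = 22.636361
  W → negative
Point 4:
  Latitude: 14° + 57/60 + 7.74/3600 = 14 + 0.950000 + 0.002150 = 14.952150
  hemisphere S, so the sign is −
  λ: 85 + 25/60 + 30.4/3600 = 85.425111
  E ⇒ keep positive

1. -24.01167, 102.90150
2. -54.40028, -26.45500
3. -7.01231, -22.63636
4. -14.95215, 85.42511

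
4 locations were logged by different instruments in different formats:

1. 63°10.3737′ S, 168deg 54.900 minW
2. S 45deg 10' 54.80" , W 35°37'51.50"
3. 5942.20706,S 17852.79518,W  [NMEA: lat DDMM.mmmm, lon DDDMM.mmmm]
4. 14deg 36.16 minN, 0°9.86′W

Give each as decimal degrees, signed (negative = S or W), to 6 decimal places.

Point 1:
  Lat: 63 + 10.3737/60 = 63.1728950
  hemisphere S, so the sign is −
  Longitude: 168 + 54.9/60 = 168.9150000
  hemisphere W, so the sign is −
Point 2:
  Lat: 45 + 10/60 + 54.8/3600 = 45.1818889
  hemisphere S, so the sign is −
  Longitude: 35 + 37/60 + 51.5/3600 = 35.6309722
  W ⇒ negate
Point 3:
  φ: degrees = first 2 digits = 59, minutes = 42.20706; 59 + 42.20706/60 = 59.7034510
  S → negative
  Lon: split at 3 digits → 178° and 52.79518′; 178 + 52.79518/60 = 178.8799197
  W → negative
Point 4:
  Latitude: 14 + 36.16/60 = 14.6026667
  N ⇒ keep positive
  Longitude: 9.86′ = 0.164333°; total 0.1643333
  hemisphere W, so the sign is −

1. -63.172895, -168.915000
2. -45.181889, -35.630972
3. -59.703451, -178.879920
4. 14.602667, -0.164333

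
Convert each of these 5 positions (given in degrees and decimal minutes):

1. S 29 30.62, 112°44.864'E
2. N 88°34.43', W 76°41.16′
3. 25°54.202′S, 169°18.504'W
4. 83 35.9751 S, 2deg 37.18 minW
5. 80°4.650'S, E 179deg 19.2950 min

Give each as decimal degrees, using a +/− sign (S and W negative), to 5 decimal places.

1. -29.51033, 112.74773
2. 88.57383, -76.68600
3. -25.90337, -169.30840
4. -83.59959, -2.61967
5. -80.07750, 179.32158

Point 1:
  Latitude: 29 + 30.62/60 = 29.510333
  hemisphere S, so the sign is −
  λ: 44.864′ = 0.747733°; total 112.747733
  E → positive
Point 2:
  Latitude: 34.43′ = 0.573833°; total 88.573833
  N ⇒ keep positive
  Lon: 76 + 41.16/60 = 76.686000
  W → negative
Point 3:
  Lat: 54.202′ = 0.903367°; total 25.903367
  S ⇒ negate
  λ: 169 + 18.504/60 = 169.308400
  W → negative
Point 4:
  Latitude: 35.9751′ = 0.599585°; total 83.599585
  S ⇒ negate
  Longitude: 2 + 37.18/60 = 2.619667
  W → negative
Point 5:
  Lat: 80 + 4.65/60 = 80.077500
  hemisphere S, so the sign is −
  λ: 19.295′ = 0.321583°; total 179.321583
  E ⇒ keep positive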